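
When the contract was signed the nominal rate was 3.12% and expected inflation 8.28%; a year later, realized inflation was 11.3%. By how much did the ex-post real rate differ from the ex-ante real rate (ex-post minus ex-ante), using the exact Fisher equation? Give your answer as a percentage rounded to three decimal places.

Ex-ante: (1 + 0.0312)/(1 + 0.0828) − 1 = -4.7654%
Ex-post: (1 + 0.0312)/(1 + 0.1130) − 1 = -7.3495%
Difference (ex-post − ex-ante) = -2.5841% → -2.584%.

-2.584%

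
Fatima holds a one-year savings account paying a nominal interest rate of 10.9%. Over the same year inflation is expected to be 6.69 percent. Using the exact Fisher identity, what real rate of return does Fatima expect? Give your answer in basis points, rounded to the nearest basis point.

395 basis points

By the Fisher identity, 1 + r = (1 + i)/(1 + π).
1 + r = 1.10900 / 1.06690 = 1.039460
r = 1.039460 − 1 = 3.9460%, i.e. 395 basis points.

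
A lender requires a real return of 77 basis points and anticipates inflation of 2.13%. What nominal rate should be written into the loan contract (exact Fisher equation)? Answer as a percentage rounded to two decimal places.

(1 + i) = (1 + r)(1 + π) = 1.00770 × 1.02130 = 1.02916401
i = 1.02916401 − 1, so the required nominal rate is 2.92%.

2.92%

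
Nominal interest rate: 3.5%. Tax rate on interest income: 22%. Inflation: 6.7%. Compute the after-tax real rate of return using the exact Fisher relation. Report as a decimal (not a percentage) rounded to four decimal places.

After-tax nominal return = 3.5% × (1 − 0.22) = 2.7300%.
1 + r = 1.02730 / 1.06700 = 0.962793
After-tax real rate = 0.962793 − 1 → -0.0372.

-0.0372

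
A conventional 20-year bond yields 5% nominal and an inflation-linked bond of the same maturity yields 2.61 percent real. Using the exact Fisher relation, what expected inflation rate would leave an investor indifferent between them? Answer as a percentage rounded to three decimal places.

(1 + π) = (1 + i)/(1 + r) = 1.05000 / 1.02610 = 1.023292
Break-even inflation = 1.023292 − 1 → 2.329%.

2.329%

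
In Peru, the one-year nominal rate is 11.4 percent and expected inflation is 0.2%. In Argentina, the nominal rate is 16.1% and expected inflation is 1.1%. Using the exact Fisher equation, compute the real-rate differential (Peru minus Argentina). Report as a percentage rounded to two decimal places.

Peru: (1 + 0.1140)/(1 + 0.0020) − 1 = 11.1776%
Argentina: (1 + 0.1610)/(1 + 0.0110) − 1 = 14.8368%
Differential = 11.1776% − 14.8368% = -3.6592% → -3.66%.

-3.66%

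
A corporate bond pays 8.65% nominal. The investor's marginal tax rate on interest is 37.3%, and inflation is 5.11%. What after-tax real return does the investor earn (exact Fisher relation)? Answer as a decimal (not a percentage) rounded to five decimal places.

After-tax nominal return = 8.65% × (1 − 0.373) = 5.42355%.
1 + r = 1.0542355 / 1.05110 = 1.002983
After-tax real rate = 1.002983 − 1 → 0.00298.

0.00298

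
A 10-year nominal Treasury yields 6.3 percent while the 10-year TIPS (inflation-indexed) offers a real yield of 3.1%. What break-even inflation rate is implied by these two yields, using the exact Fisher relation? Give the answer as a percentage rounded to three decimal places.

3.104%

(1 + π) = (1 + i)/(1 + r) = 1.06300 / 1.03100 = 1.031038
Break-even inflation = 1.031038 − 1 → 3.104%.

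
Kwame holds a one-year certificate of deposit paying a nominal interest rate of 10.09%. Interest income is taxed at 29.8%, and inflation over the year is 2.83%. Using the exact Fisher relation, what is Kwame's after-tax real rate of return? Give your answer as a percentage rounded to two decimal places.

4.14%

After-tax nominal return = 10.09% × (1 − 0.298) = 7.08318%.
1 + r = 1.0708318 / 1.02830 = 1.041361
After-tax real rate = 1.041361 − 1 → 4.14%.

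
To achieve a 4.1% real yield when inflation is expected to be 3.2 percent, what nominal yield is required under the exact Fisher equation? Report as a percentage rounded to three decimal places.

7.431%

(1 + i) = (1 + r)(1 + π) = 1.04100 × 1.03200 = 1.074312
i = 1.074312 − 1, so the required nominal rate is 7.431%.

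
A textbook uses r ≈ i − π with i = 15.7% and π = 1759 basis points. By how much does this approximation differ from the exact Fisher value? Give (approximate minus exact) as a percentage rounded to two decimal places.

-0.28%

Approximate: r ≈ 15.700% − 17.590% = -1.8900%
Exact: (1 + 0.1570)/(1 + 0.1759) − 1 = -1.6073%
Error = -1.8900% − (-1.6073%) = -0.2827% → -0.28%.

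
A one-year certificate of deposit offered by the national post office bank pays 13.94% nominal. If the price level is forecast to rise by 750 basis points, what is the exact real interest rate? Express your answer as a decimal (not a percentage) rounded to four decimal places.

By the Fisher identity, 1 + r = (1 + i)/(1 + π).
1 + r = 1.13940 / 1.07500 = 1.059907
r = 1.059907 − 1 = 5.9907%, i.e. 0.0599.

0.0599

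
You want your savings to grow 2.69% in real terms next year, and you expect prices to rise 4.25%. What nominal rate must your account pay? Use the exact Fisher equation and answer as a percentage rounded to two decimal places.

7.05%

(1 + i) = (1 + r)(1 + π) = 1.02690 × 1.04250 = 1.07054325
i = 1.07054325 − 1, so the required nominal rate is 7.05%.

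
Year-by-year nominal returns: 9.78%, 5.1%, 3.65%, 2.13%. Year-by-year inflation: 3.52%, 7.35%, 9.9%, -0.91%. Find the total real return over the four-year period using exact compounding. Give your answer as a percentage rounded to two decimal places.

0.92%

Nominal growth factor = 1.0978 × 1.0510 × 1.0365 × 1.0213 = 1.221374
Price-level growth factor = 1.0352 × 1.0735 × 1.0990 × 0.9909 = 1.210191
Real growth factor = 1.221374 / 1.210191 = 1.009241
Total real return = 1.009241 − 1 → 0.92%.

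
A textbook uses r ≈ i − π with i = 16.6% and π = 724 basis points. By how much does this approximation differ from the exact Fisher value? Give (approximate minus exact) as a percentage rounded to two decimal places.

Approximate: r ≈ 16.600% − 7.240% = 9.3600%
Exact: (1 + 0.1660)/(1 + 0.0724) − 1 = 8.7281%
Error = 9.3600% − 8.7281% = 0.6319% → 0.63%.

0.63%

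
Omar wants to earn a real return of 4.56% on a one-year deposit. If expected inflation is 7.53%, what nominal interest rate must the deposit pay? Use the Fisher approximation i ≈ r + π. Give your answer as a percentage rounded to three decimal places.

12.090%

i ≈ r + π = 4.56% + 7.53% = 12.090%.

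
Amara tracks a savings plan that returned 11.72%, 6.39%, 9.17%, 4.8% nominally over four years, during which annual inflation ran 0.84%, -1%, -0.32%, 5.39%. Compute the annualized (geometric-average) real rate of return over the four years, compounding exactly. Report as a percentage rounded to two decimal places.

Compound the nominal returns: 1.1172 × 1.0639 × 1.0917 × 1.0480 = 1.35986667.
Compound inflation: 1.0084 × 0.9900 × 0.9968 × 1.0539 = 1.04875843.
Deflate: 1.35986667 / 1.04875843 = 1.29664432.
Annualized real rate = 1.29664432^(1/4) − 1 = 6.7100% → 6.71%.

6.71%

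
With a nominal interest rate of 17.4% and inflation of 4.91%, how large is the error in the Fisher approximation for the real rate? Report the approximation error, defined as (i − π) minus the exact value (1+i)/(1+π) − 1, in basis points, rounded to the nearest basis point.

Approximate: r ≈ 17.400% − 4.910% = 12.4900%
Exact: (1 + 0.1740)/(1 + 0.0491) − 1 = 11.9054%
Error = 12.4900% − 11.9054% = 0.5846% → 58 basis points.

58 basis points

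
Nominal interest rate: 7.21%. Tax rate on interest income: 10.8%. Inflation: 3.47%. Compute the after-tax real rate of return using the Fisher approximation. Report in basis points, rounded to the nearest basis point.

After-tax nominal return = 7.21% × (1 − 0.108) = 6.43132%.
r ≈ 6.43132% − 3.47% → 296 basis points.

296 basis points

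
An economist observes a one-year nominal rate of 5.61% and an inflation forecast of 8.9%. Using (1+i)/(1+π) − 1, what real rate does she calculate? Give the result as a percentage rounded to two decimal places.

-3.02%

1 + r = 1.05610 / 1.08900 = 0.969789
r = 0.969789 − 1 = -3.0211%, i.e. -3.02%.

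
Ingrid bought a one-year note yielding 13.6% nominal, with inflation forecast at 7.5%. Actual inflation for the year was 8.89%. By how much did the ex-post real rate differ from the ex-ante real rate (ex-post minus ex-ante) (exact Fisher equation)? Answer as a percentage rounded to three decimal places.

-1.349%

Ex-ante: (1 + 0.1360)/(1 + 0.0750) − 1 = 5.6744%
Ex-post: (1 + 0.1360)/(1 + 0.0889) − 1 = 4.3255%
Difference (ex-post − ex-ante) = -1.3490% → -1.349%.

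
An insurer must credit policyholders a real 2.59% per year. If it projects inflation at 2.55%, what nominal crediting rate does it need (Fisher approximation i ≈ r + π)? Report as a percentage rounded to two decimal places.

5.14%

i ≈ r + π = 2.59% + 2.55% = 5.14%.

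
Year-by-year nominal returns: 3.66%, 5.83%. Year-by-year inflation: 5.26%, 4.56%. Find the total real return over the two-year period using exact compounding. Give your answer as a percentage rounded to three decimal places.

-0.324%

Compound the nominal returns: 1.0366 × 1.0583 = 1.097034.
Compound inflation: 1.0526 × 1.0456 = 1.100599.
Deflate: 1.097034 / 1.100599 = 0.996761.
Total real return = 0.996761 − 1 → -0.324%.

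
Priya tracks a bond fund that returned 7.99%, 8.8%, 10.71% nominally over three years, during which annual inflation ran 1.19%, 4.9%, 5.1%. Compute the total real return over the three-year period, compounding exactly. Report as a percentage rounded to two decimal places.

16.60%

Nominal growth factor = 1.0799 × 1.0880 × 1.1071 = 1.300766
Price-level growth factor = 1.0119 × 1.0490 × 1.0510 = 1.115619
Real growth factor = 1.300766 / 1.115619 = 1.165960
Total real return = 1.165960 − 1 → 16.60%.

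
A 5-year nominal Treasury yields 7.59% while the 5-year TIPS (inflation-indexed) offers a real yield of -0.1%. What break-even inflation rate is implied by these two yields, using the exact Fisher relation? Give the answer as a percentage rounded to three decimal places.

7.698%

(1 + π) = (1 + i)/(1 + r) = 1.07590 / 0.99900 = 1.076977
Break-even inflation = 1.076977 − 1 → 7.698%.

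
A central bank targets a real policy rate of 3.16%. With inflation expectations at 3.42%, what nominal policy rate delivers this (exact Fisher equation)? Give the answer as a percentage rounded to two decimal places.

(1 + i) = (1 + r)(1 + π) = 1.03160 × 1.03420 = 1.06688072
i = 1.06688072 − 1, so the required nominal rate is 6.69%.

6.69%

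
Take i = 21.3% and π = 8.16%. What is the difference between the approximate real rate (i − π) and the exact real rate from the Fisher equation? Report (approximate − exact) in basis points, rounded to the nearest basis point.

Approximate: r ≈ 21.300% − 8.160% = 13.1400%
Exact: (1 + 0.2130)/(1 + 0.0816) − 1 = 12.1487%
Error = 13.1400% − 12.1487% = 0.9913% → 99 basis points.

99 basis points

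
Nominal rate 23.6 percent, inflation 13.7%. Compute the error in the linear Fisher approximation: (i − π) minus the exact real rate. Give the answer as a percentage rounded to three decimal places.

1.193%

Approximate: r ≈ 23.600% − 13.700% = 9.9000%
Exact: (1 + 0.2360)/(1 + 0.1370) − 1 = 8.7071%
Error = 9.9000% − 8.7071% = 1.1929% → 1.193%.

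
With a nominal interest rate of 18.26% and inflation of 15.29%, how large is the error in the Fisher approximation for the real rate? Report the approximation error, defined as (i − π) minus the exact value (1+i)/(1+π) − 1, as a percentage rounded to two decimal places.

Approximate: r ≈ 18.260% − 15.290% = 2.9700%
Exact: (1 + 0.1826)/(1 + 0.1529) − 1 = 2.5761%
Error = 2.9700% − 2.5761% = 0.3939% → 0.39%.

0.39%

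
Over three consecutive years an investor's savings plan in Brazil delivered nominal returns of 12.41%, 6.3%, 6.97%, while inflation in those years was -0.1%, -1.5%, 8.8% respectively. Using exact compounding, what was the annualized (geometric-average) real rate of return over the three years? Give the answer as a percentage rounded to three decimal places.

6.086%

Compound the nominal returns: 1.1241 × 1.0630 × 1.0697 = 1.27820411.
Compound inflation: 0.9990 × 0.9850 × 1.0880 = 1.07060832.
Deflate: 1.27820411 / 1.07060832 = 1.19390451.
Annualized real rate = 1.19390451^(1/3) − 1 = 6.0856% → 6.086%.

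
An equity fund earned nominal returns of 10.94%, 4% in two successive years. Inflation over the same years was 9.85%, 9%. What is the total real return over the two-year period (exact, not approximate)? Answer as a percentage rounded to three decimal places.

-3.640%

Compound the nominal returns: 1.1094 × 1.0400 = 1.153776.
Compound inflation: 1.0985 × 1.0900 = 1.197365.
Deflate: 1.153776 / 1.197365 = 0.963596.
Total real return = 0.963596 − 1 → -3.640%.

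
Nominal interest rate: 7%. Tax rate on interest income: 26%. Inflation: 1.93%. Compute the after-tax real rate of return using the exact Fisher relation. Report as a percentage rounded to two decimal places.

After-tax nominal return = 7% × (1 − 0.26) = 5.1800%.
1 + r = 1.05180 / 1.01930 = 1.031885
After-tax real rate = 1.031885 − 1 → 3.19%.

3.19%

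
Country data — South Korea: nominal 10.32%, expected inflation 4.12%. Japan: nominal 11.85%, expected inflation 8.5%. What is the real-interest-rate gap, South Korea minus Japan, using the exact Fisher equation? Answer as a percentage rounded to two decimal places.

South Korea: (1 + 0.1032)/(1 + 0.0412) − 1 = 5.9547%
Japan: (1 + 0.1185)/(1 + 0.0850) − 1 = 3.0876%
Differential = 5.9547% − 3.0876% = 2.8671% → 2.87%.

2.87%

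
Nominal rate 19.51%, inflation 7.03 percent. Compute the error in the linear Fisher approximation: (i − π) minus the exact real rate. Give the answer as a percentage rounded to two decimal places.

Approximate: r ≈ 19.510% − 7.030% = 12.4800%
Exact: (1 + 0.1951)/(1 + 0.0703) − 1 = 11.6603%
Error = 12.4800% − 11.6603% = 0.8197% → 0.82%.

0.82%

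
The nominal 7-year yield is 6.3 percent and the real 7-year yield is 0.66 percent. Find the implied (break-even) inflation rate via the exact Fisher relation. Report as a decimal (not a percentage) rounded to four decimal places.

(1 + π) = (1 + i)/(1 + r) = 1.06300 / 1.00660 = 1.056030
Break-even inflation = 1.056030 − 1 → 0.0560.

0.0560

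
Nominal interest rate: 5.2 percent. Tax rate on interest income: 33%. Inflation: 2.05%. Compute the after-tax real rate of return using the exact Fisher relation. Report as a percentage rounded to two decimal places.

After-tax nominal return = 5.2% × (1 − 0.33) = 3.4840%.
1 + r = 1.03484 / 1.02050 = 1.014052
After-tax real rate = 1.014052 − 1 → 1.41%.

1.41%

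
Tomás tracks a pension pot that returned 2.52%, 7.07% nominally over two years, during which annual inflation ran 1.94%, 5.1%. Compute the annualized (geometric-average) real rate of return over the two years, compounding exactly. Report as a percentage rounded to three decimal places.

Compound the nominal returns: 1.0252 × 1.0707 = 1.09768164.
Compound inflation: 1.0194 × 1.0510 = 1.07138940.
Deflate: 1.09768164 / 1.07138940 = 1.02454032.
Annualized real rate = 1.02454032^(1/2) − 1 = 1.2196% → 1.220%.

1.220%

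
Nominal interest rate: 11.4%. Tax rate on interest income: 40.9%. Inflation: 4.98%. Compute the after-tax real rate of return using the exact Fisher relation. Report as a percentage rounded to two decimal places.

After-tax nominal return = 11.4% × (1 − 0.409) = 6.7374%.
1 + r = 1.067374 / 1.04980 = 1.016740
After-tax real rate = 1.016740 − 1 → 1.67%.

1.67%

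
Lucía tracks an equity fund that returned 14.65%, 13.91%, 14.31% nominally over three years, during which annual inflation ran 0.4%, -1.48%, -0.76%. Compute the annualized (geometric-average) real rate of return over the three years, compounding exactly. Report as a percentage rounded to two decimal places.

Compound the nominal returns: 1.1465 × 1.1391 × 1.1431 = 1.49286362.
Compound inflation: 1.0040 × 0.9852 × 0.9924 = 0.98162333.
Deflate: 1.49286362 / 0.98162333 = 1.52081107.
Annualized real rate = 1.52081107^(1/3) − 1 = 14.9984% → 15.00%.

15.00%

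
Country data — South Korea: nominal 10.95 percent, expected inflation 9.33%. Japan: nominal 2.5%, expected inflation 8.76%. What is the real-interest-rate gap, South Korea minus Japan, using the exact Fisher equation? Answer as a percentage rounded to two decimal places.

South Korea: (1 + 0.1095)/(1 + 0.0933) − 1 = 1.4818%
Japan: (1 + 0.0250)/(1 + 0.0876) − 1 = -5.7558%
Differential = 1.4818% − (-5.7558%) = 7.2375% → 7.24%.

7.24%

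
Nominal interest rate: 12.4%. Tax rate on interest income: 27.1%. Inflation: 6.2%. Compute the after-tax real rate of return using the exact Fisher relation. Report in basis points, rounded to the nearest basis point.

After-tax nominal return = 12.4% × (1 − 0.271) = 9.0396%.
1 + r = 1.090396 / 1.06200 = 1.026738
After-tax real rate = 1.026738 − 1 → 267 basis points.

267 basis points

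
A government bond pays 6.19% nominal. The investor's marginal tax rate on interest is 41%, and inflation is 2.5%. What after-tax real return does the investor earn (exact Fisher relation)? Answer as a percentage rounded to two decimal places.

1.12%

After-tax nominal return = 6.19% × (1 − 0.41) = 3.6521%.
1 + r = 1.036521 / 1.02500 = 1.011240
After-tax real rate = 1.011240 − 1 → 1.12%.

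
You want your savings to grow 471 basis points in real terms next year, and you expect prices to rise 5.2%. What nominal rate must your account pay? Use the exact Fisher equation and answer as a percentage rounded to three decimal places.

10.155%

(1 + i) = (1 + r)(1 + π) = 1.04710 × 1.05200 = 1.1015492
i = 1.1015492 − 1, so the required nominal rate is 10.155%.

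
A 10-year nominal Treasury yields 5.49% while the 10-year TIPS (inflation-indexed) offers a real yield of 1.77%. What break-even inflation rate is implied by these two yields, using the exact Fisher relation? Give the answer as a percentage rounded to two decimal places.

3.66%

(1 + π) = (1 + i)/(1 + r) = 1.05490 / 1.01770 = 1.036553
Break-even inflation = 1.036553 − 1 → 3.66%.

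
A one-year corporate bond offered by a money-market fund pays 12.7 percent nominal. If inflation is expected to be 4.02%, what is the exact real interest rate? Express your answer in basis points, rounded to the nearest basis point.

834 basis points

1 + r = 1.12700 / 1.04020 = 1.083445
r = 1.083445 − 1 = 8.3445%, i.e. 834 basis points.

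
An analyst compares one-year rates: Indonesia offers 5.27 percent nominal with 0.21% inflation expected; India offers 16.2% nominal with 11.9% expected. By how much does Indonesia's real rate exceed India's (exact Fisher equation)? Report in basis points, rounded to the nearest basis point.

Indonesia: (1 + 0.0527)/(1 + 0.0021) − 1 = 5.0494%
India: (1 + 0.1620)/(1 + 0.1190) − 1 = 3.8427%
Differential = 5.0494% − 3.8427% = 1.2067% → 121 basis points.

121 basis points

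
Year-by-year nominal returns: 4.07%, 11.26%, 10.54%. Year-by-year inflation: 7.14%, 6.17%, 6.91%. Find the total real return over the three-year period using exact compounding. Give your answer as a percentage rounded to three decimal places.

5.248%

Nominal growth factor = 1.0407 × 1.1126 × 1.1054 = 1.279924
Price-level growth factor = 1.0714 × 1.0617 × 1.0691 = 1.216107
Real growth factor = 1.279924 / 1.216107 = 1.052476
Total real return = 1.052476 − 1 → 5.248%.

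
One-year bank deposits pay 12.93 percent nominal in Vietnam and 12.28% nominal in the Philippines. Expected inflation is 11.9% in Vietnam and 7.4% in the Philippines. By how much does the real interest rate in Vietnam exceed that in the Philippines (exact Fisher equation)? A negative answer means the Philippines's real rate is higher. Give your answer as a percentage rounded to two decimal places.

-3.62%

Vietnam: (1 + 0.1293)/(1 + 0.1190) − 1 = 0.9205%
The Philippines: (1 + 0.1228)/(1 + 0.0740) − 1 = 4.5438%
Differential = 0.9205% − 4.5438% = -3.6233% → -3.62%.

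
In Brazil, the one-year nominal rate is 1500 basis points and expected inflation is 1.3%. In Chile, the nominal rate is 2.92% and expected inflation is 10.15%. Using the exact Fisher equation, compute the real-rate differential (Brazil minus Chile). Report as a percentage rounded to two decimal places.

Brazil: (1 + 0.1500)/(1 + 0.0130) − 1 = 13.5242%
Chile: (1 + 0.0292)/(1 + 0.1015) − 1 = -6.5638%
Differential = 13.5242% − (-6.5638%) = 20.0880% → 20.09%.

20.09%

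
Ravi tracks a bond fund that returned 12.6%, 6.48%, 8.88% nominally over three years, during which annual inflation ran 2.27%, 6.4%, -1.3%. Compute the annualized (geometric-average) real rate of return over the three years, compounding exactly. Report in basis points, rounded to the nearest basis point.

672 basis points

Compound the nominal returns: 1.1260 × 1.0648 × 1.0888 = 1.30543287.
Compound inflation: 1.0227 × 1.0640 × 0.9870 = 1.07400681.
Deflate: 1.30543287 / 1.07400681 = 1.21547914.
Annualized real rate = 1.21547914^(1/3) − 1 = 6.7208% → 672 basis points.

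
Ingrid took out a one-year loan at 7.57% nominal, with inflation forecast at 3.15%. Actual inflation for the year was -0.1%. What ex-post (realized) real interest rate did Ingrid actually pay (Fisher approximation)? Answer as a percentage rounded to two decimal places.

Ex-post: 7.57% − (-0.1%) = 7.670%
So the realized real rate is 7.67%.

7.67%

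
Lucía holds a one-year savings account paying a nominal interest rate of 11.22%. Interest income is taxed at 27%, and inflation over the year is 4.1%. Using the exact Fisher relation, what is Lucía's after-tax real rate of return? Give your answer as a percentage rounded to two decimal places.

After-tax nominal return = 11.22% × (1 − 0.27) = 8.1906%.
1 + r = 1.081906 / 1.04100 = 1.039295
After-tax real rate = 1.039295 − 1 → 3.93%.

3.93%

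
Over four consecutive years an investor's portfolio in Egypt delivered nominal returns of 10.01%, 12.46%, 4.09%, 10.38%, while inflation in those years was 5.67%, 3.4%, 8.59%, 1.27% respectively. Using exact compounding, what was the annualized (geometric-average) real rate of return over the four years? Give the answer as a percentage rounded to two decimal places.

Compound the nominal returns: 1.1001 × 1.1246 × 1.0409 × 1.1038 = 1.42144363.
Compound inflation: 1.0567 × 1.0340 × 1.0859 × 1.0127 = 1.20155288.
Deflate: 1.42144363 / 1.20155288 = 1.18300547.
Annualized real rate = 1.18300547^(1/4) − 1 = 4.2910% → 4.29%.

4.29%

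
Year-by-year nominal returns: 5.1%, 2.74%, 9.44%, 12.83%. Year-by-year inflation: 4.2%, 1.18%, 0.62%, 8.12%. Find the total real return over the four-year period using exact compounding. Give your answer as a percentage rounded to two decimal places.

Compound the nominal returns: 1.0510 × 1.0274 × 1.0944 × 1.1283 = 1.333346.
Compound inflation: 1.0420 × 1.0118 × 1.0062 × 1.0812 = 1.146972.
Deflate: 1.333346 / 1.146972 = 1.162493.
Total real return = 1.162493 − 1 → 16.25%.

16.25%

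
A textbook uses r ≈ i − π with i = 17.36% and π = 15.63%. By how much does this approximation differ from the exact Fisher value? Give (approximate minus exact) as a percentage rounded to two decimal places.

0.23%

Approximate: r ≈ 17.360% − 15.630% = 1.7300%
Exact: (1 + 0.1736)/(1 + 0.1563) − 1 = 1.4962%
Error = 1.7300% − 1.4962% = 0.2338% → 0.23%.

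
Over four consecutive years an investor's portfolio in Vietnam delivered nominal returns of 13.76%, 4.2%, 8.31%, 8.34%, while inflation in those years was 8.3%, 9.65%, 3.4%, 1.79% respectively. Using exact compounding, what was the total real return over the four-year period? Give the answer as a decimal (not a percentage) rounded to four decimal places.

Compound the nominal returns: 1.1376 × 1.0420 × 1.0831 × 1.0834 = 1.390960.
Compound inflation: 1.0830 × 1.0965 × 1.0340 × 1.0179 = 1.249864.
Deflate: 1.390960 / 1.249864 = 1.112889.
Total real return = 1.112889 − 1 → 0.1129.

0.1129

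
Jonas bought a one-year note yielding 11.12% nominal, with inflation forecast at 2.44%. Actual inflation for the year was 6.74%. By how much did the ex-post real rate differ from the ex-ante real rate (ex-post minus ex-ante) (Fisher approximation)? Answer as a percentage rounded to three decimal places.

-4.300%

Ex-ante: 11.12% − 2.44% = 8.680%
Ex-post: 11.12% − 6.74% = 4.380%
Difference (ex-post − ex-ante) = -4.3000% → -4.300%.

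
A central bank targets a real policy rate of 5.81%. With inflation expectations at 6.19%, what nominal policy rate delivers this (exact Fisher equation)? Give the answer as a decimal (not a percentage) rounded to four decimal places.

0.1236

(1 + i) = (1 + r)(1 + π) = 1.05810 × 1.06190 = 1.12359639
i = 1.12359639 − 1, so the required nominal rate is 0.1236.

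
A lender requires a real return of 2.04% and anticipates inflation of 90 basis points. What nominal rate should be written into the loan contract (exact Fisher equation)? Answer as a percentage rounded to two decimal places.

2.96%

(1 + i) = (1 + r)(1 + π) = 1.02040 × 1.00900 = 1.0295836
i = 1.0295836 − 1, so the required nominal rate is 2.96%.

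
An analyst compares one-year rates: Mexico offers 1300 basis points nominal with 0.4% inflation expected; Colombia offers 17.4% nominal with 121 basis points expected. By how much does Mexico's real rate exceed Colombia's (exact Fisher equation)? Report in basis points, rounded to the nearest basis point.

-345 basis points

Mexico: (1 + 0.1300)/(1 + 0.0040) − 1 = 12.5498%
Colombia: (1 + 0.1740)/(1 + 0.0121) − 1 = 15.9964%
Differential = 12.5498% − 15.9964% = -3.4466% → -345 basis points.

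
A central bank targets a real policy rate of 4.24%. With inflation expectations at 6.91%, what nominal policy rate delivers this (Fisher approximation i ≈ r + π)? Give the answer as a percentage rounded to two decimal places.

i ≈ r + π = 4.24% + 6.91% = 11.15%.

11.15%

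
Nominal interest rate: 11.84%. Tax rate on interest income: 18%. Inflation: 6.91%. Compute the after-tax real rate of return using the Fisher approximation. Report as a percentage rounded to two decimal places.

After-tax nominal return = 11.84% × (1 − 0.18) = 9.7088%.
r ≈ 9.7088% − 6.91% → 2.80%.

2.80%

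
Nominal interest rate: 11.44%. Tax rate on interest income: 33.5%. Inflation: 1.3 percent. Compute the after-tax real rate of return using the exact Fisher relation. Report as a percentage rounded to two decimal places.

6.23%

After-tax nominal return = 11.44% × (1 − 0.335) = 7.6076%.
1 + r = 1.076076 / 1.01300 = 1.062267
After-tax real rate = 1.062267 − 1 → 6.23%.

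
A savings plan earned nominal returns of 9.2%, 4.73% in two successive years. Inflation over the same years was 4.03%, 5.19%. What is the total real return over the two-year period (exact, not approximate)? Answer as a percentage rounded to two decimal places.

Nominal growth factor = 1.0920 × 1.0473 = 1.143652
Price-level growth factor = 1.0403 × 1.0519 = 1.094292
Real growth factor = 1.143652 / 1.094292 = 1.045107
Total real return = 1.045107 − 1 → 4.51%.

4.51%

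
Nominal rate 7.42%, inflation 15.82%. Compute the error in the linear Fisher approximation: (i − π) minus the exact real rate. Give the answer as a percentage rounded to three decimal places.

-1.147%

Approximate: r ≈ 7.420% − 15.820% = -8.4000%
Exact: (1 + 0.0742)/(1 + 0.1582) − 1 = -7.2526%
Error = -8.4000% − (-7.2526%) = -1.1474% → -1.147%.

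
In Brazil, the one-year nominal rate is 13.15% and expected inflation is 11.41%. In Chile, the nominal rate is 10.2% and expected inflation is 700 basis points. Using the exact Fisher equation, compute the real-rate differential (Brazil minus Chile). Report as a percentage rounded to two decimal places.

-1.43%

Brazil: (1 + 0.1315)/(1 + 0.1141) − 1 = 1.5618%
Chile: (1 + 0.1020)/(1 + 0.0700) − 1 = 2.9907%
Differential = 1.5618% − 2.9907% = -1.4289% → -1.43%.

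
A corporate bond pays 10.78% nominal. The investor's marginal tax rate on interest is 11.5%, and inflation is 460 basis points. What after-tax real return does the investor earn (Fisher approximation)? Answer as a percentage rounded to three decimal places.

After-tax nominal return = 10.78% × (1 − 0.115) = 9.5403%.
r ≈ 9.5403% − 4.6% → 4.940%.

4.940%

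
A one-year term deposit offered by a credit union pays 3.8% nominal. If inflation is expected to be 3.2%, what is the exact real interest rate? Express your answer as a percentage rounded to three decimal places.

1 + r = 1.03800 / 1.03200 = 1.005814
r = 1.005814 − 1 = 0.5814%, i.e. 0.581%.

0.581%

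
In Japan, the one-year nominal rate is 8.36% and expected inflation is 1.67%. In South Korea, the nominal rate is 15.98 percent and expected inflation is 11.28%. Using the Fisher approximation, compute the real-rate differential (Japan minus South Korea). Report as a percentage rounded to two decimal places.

Japan: 8.36% − 1.67% = 6.690%
South Korea: 15.98% − 11.28% = 4.700%
Differential = 1.990% → 1.99%.

1.99%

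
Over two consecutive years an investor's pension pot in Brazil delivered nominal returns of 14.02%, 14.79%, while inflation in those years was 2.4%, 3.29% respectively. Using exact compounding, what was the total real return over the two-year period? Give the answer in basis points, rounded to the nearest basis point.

2374 basis points

Compound the nominal returns: 1.1402 × 1.1479 = 1.308836.
Compound inflation: 1.0240 × 1.0329 = 1.057690.
Deflate: 1.308836 / 1.057690 = 1.237448.
Total real return = 1.237448 − 1 → 2374 basis points.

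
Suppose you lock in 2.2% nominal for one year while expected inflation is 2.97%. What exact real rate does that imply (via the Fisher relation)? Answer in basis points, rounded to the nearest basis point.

-75 basis points

By the Fisher relation, 1 + r = (1 + i)/(1 + π).
1 + r = 1.02200 / 1.02970 = 0.992522
r = 0.992522 − 1 = -0.7478%, i.e. -75 basis points.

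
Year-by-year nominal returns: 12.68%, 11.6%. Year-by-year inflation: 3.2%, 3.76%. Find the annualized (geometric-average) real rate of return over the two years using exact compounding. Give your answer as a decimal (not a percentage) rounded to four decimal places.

Nominal growth factor = 1.1268 × 1.1160 = 1.25750880
Price-level growth factor = 1.0320 × 1.0376 = 1.07080320
Real growth factor = 1.25750880 / 1.07080320 = 1.17436033
Annualized real rate = 1.17436033^(1/2) − 1 = 8.3679% → 0.0837.

0.0837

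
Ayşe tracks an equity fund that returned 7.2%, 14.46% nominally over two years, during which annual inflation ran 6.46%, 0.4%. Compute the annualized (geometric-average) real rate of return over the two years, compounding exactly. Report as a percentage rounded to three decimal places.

7.143%

Compound the nominal returns: 1.0720 × 1.1446 = 1.22701120.
Compound inflation: 1.0646 × 1.0040 = 1.06885840.
Deflate: 1.22701120 / 1.06885840 = 1.14796422.
Annualized real rate = 1.14796422^(1/2) − 1 = 7.1431% → 7.143%.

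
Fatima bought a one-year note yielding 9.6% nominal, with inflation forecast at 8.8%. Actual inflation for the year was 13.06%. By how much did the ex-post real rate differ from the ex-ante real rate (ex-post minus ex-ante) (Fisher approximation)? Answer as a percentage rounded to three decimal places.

-4.260%

Ex-ante: 9.6% − 8.8% = 0.800%
Ex-post: 9.6% − 13.06% = -3.460%
Difference (ex-post − ex-ante) = -4.2600% → -4.260%.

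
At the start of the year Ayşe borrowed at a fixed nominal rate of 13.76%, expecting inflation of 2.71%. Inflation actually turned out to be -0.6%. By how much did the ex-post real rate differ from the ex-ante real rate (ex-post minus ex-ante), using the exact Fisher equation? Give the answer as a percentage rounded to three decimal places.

3.688%

Ex-ante: (1 + 0.1376)/(1 + 0.0271) − 1 = 10.7584%
Ex-post: (1 + 0.1376)/(1 − 0.0060) − 1 = 14.4467%
Difference (ex-post − ex-ante) = 3.6882% → 3.688%.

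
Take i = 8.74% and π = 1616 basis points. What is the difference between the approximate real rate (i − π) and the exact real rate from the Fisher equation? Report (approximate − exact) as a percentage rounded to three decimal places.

-1.032%

Approximate: r ≈ 8.740% − 16.160% = -7.4200%
Exact: (1 + 0.0874)/(1 + 0.1616) − 1 = -6.3877%
Error = -7.4200% − (-6.3877%) = -1.0323% → -1.032%.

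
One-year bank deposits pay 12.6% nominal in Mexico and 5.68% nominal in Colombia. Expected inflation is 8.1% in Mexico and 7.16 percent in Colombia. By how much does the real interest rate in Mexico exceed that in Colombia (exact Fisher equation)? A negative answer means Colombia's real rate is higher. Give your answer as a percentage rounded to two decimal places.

5.54%

Mexico: (1 + 0.1260)/(1 + 0.0810) − 1 = 4.1628%
Colombia: (1 + 0.0568)/(1 + 0.0716) − 1 = -1.3811%
Differential = 4.1628% − (-1.3811%) = 5.5439% → 5.54%.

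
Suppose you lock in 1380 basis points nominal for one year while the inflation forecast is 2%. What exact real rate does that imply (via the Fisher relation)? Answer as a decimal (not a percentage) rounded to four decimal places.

0.1157

By the Fisher relation, 1 + r = (1 + i)/(1 + π).
1 + r = 1.13800 / 1.02000 = 1.115686
r = 1.115686 − 1 = 11.5686%, i.e. 0.1157.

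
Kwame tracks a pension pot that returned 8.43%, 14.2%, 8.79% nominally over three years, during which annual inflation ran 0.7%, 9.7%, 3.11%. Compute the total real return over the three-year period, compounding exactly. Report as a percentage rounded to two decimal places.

Nominal growth factor = 1.0843 × 1.1420 × 1.0879 = 1.347115
Price-level growth factor = 1.0070 × 1.0970 × 1.0311 = 1.139035
Real growth factor = 1.347115 / 1.139035 = 1.182681
Total real return = 1.182681 − 1 → 18.27%.

18.27%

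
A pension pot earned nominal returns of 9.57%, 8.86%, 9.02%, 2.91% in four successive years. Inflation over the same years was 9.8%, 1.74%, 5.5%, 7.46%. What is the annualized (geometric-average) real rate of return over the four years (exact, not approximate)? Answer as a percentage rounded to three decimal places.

Nominal growth factor = 1.0957 × 1.0886 × 1.0902 × 1.0291 = 1.33820839
Price-level growth factor = 1.0980 × 1.0174 × 1.0550 × 1.0746 = 1.26646552
Real growth factor = 1.33820839 / 1.26646552 = 1.05664810
Annualized real rate = 1.05664810^(1/4) − 1 = 1.3871% → 1.387%.

1.387%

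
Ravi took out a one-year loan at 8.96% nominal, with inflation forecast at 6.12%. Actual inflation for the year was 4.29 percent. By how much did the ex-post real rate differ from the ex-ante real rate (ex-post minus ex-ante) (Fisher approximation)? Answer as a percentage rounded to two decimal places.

Ex-ante: 8.96% − 6.12% = 2.840%
Ex-post: 8.96% − 4.29% = 4.670%
Difference (ex-post − ex-ante) = 1.8300% → 1.83%.

1.83%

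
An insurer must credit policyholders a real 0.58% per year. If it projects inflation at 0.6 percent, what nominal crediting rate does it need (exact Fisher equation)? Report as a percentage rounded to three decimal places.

(1 + i) = (1 + r)(1 + π) = 1.00580 × 1.00600 = 1.0118348
i = 1.0118348 − 1, so the required nominal rate is 1.183%.

1.183%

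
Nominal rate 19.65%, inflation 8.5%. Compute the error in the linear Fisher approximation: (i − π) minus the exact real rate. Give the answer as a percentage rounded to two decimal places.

Approximate: r ≈ 19.650% − 8.500% = 11.1500%
Exact: (1 + 0.1965)/(1 + 0.0850) − 1 = 10.2765%
Error = 11.1500% − 10.2765% = 0.8735% → 0.87%.

0.87%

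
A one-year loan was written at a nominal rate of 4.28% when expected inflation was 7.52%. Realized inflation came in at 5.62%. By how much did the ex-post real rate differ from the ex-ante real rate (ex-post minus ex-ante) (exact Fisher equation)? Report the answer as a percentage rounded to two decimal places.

1.74%

Ex-ante: (1 + 0.0428)/(1 + 0.0752) − 1 = -3.0134%
Ex-post: (1 + 0.0428)/(1 + 0.0562) − 1 = -1.2687%
Difference (ex-post − ex-ante) = 1.7447% → 1.74%.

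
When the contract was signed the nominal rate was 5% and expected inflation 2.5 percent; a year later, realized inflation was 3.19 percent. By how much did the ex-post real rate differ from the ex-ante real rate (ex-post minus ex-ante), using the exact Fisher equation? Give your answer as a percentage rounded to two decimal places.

Ex-ante: (1 + 0.0500)/(1 + 0.0250) − 1 = 2.43902%
Ex-post: (1 + 0.0500)/(1 + 0.0319) − 1 = 1.75405%
Difference (ex-post − ex-ante) = -0.68498% → -0.68%.

-0.68%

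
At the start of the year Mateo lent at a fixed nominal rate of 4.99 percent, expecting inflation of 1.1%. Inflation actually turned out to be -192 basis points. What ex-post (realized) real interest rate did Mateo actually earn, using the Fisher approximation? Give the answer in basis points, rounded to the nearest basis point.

Ex-post: 4.99% − (-1.92%) = 6.910%
So the realized real rate is 691 basis points.

691 basis points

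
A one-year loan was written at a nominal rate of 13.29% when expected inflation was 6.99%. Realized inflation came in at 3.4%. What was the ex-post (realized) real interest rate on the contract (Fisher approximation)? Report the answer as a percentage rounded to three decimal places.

9.890%

Ex-post: 13.29% − 3.4% = 9.890%
So the realized real rate is 9.890%.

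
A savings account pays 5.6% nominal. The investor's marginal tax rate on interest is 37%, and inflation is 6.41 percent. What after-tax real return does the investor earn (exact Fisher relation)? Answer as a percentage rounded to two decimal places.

After-tax nominal return = 5.6% × (1 − 0.37) = 3.5280%.
1 + r = 1.03528 / 1.06410 = 0.972916
After-tax real rate = 0.972916 − 1 → -2.71%.

-2.71%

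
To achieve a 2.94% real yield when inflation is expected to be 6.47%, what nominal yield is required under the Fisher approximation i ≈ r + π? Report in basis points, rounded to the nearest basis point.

941 basis points

i ≈ r + π = 2.94% + 6.47% = 941 basis points.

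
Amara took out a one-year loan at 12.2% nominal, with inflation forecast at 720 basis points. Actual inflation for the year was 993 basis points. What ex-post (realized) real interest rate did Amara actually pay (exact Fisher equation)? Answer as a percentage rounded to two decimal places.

Ex-post: (1 + 0.1220)/(1 + 0.0993) − 1 = 2.06495%
So the realized real rate is 2.06%.

2.06%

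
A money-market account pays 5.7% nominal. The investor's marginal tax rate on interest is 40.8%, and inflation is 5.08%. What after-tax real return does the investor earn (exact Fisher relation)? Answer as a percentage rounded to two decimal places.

-1.62%

After-tax nominal return = 5.7% × (1 − 0.408) = 3.3744%.
1 + r = 1.033744 / 1.05080 = 0.983769
After-tax real rate = 0.983769 − 1 → -1.62%.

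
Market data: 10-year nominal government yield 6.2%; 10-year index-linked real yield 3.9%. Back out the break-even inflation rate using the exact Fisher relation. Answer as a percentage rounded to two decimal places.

2.21%

(1 + π) = (1 + i)/(1 + r) = 1.06200 / 1.03900 = 1.022137
Break-even inflation = 1.022137 − 1 → 2.21%.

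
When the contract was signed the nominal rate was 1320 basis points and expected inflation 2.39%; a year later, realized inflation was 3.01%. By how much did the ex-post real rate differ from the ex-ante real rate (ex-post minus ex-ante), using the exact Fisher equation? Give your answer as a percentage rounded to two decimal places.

-0.67%

Ex-ante: (1 + 0.1320)/(1 + 0.0239) − 1 = 10.5577%
Ex-post: (1 + 0.1320)/(1 + 0.0301) − 1 = 9.8922%
Difference (ex-post − ex-ante) = -0.6654% → -0.67%.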